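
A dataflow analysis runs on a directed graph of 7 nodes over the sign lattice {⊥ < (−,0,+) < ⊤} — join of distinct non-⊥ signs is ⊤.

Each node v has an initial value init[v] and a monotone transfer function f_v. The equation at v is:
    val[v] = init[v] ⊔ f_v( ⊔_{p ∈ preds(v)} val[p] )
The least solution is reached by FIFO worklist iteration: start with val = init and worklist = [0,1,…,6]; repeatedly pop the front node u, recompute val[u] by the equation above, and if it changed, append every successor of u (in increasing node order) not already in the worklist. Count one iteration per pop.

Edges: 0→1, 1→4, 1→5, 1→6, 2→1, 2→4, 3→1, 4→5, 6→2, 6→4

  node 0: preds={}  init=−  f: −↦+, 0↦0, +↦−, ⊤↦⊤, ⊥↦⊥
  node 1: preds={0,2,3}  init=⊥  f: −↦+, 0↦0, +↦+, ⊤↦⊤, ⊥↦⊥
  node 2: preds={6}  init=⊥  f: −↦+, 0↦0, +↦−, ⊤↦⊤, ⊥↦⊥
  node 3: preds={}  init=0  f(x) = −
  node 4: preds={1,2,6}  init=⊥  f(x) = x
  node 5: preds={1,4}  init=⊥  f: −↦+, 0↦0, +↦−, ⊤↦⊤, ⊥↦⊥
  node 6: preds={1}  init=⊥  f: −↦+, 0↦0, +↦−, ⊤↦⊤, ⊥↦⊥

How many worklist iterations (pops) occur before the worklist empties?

Worklist (11 pops):
  #1 pop 0: in=⊥ → − (no change)
  #2 pop 1: in=⊤ → ⊤ (was ⊥); enqueue []
  #3 pop 2: in=⊥ → ⊥ (no change)
  #4 pop 3: in=⊥ → ⊤ (was 0); enqueue [1]
  #5 pop 4: in=⊤ → ⊤ (was ⊥); enqueue []
  #6 pop 5: in=⊤ → ⊤ (was ⊥); enqueue []
  #7 pop 6: in=⊤ → ⊤ (was ⊥); enqueue [2,4]
  #8 pop 1: in=⊤ → ⊤ (no change)
  #9 pop 2: in=⊤ → ⊤ (was ⊥); enqueue [1]
  #10 pop 4: in=⊤ → ⊤ (no change)
  #11 pop 1: in=⊤ → ⊤ (no change)

Fixpoint:
  val[0] = −
  val[1] = ⊤
  val[2] = ⊤
  val[3] = ⊤
  val[4] = ⊤
  val[5] = ⊤
  val[6] = ⊤

11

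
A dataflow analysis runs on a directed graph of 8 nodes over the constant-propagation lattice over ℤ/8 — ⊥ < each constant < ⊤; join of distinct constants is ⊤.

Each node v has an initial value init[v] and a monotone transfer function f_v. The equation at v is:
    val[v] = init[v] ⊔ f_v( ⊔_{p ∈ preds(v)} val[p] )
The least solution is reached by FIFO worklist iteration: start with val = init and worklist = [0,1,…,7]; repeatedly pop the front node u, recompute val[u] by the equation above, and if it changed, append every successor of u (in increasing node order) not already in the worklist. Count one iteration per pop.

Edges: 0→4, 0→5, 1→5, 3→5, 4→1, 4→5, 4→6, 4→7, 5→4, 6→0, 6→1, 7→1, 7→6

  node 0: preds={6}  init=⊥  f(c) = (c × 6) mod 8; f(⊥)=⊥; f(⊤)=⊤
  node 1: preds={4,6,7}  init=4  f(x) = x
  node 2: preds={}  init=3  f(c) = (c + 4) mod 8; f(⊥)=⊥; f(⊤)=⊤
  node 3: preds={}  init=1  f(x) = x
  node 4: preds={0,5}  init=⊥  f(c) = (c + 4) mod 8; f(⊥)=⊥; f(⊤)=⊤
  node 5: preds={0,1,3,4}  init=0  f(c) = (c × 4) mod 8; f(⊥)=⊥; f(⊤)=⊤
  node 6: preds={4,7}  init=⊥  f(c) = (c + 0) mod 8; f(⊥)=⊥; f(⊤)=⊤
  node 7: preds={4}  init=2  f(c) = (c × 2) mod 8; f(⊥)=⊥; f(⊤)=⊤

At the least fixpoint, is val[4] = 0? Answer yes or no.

no

Worklist (16 pops):
  #1 pop 0: in=⊥ → ⊥ (no change)
  #2 pop 1: in=2 → ⊤ (was 4); enqueue []
  #3 pop 2: in=⊥ → 3 (no change)
  #4 pop 3: in=⊥ → 1 (no change)
  #5 pop 4: in=0 → 4 (was ⊥); enqueue [1]
  #6 pop 5: in=⊤ → ⊤ (was 0); enqueue [4]
  #7 pop 6: in=⊤ → ⊤ (was ⊥); enqueue [0]
  #8 pop 7: in=4 → ⊤ (was 2); enqueue [6]
  #9 pop 1: in=⊤ → ⊤ (no change)
  #10 pop 4: in=⊤ → ⊤ (was 4); enqueue [1,5,7]
  #11 pop 0: in=⊤ → ⊤ (was ⊥); enqueue [4]
  #12 pop 6: in=⊤ → ⊤ (no change)
  #13 pop 1: in=⊤ → ⊤ (no change)
  #14 pop 5: in=⊤ → ⊤ (no change)
  #15 pop 7: in=⊤ → ⊤ (no change)
  #16 pop 4: in=⊤ → ⊤ (no change)

Fixpoint:
  val[0] = ⊤
  val[1] = ⊤
  val[2] = 3
  val[3] = 1
  val[4] = ⊤
  val[5] = ⊤
  val[6] = ⊤
  val[7] = ⊤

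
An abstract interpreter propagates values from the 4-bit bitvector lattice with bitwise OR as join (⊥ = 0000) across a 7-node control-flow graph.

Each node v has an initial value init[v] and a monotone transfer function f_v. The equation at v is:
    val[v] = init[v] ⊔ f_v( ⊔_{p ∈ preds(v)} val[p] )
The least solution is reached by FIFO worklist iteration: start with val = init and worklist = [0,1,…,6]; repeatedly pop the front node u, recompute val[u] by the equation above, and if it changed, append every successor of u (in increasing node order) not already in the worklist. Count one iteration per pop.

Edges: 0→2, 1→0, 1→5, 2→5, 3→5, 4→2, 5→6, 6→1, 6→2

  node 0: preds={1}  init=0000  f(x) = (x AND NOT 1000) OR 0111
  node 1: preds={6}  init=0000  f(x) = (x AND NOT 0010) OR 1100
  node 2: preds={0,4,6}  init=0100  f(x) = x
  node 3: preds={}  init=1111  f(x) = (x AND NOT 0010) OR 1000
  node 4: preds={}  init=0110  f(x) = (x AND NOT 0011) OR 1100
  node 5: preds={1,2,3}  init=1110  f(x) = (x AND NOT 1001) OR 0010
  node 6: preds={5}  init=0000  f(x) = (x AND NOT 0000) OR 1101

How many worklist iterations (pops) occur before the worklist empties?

12

Iteration log — 12 steps:
  step 1. node 0  ⊔preds=0000  new=0111  old=0000  +wl: 
  step 2. node 1  ⊔preds=0000  new=1100  old=0000  +wl: 0
  step 3. node 2  ⊔preds=0111  new=0111  old=0100  +wl: 
  step 4. node 3  ⊔preds=0000  new=1111  stable
  step 5. node 4  ⊔preds=0000  new=1110  old=0110  +wl: 2
  step 6. node 5  ⊔preds=1111  new=1110  stable
  step 7. node 6  ⊔preds=1110  new=1111  old=0000  +wl: 1
  step 8. node 0  ⊔preds=1100  new=0111  stable
  step 9. node 2  ⊔preds=1111  new=1111  old=0111  +wl: 5
  step 10. node 1  ⊔preds=1111  new=1101  old=1100  +wl: 0
  step 11. node 5  ⊔preds=1111  new=1110  stable
  step 12. node 0  ⊔preds=1101  new=0111  stable

Least fixpoint reached:
  node 0: 0111
  node 1: 1101
  node 2: 1111
  node 3: 1111
  node 4: 1110
  node 5: 1110
  node 6: 1111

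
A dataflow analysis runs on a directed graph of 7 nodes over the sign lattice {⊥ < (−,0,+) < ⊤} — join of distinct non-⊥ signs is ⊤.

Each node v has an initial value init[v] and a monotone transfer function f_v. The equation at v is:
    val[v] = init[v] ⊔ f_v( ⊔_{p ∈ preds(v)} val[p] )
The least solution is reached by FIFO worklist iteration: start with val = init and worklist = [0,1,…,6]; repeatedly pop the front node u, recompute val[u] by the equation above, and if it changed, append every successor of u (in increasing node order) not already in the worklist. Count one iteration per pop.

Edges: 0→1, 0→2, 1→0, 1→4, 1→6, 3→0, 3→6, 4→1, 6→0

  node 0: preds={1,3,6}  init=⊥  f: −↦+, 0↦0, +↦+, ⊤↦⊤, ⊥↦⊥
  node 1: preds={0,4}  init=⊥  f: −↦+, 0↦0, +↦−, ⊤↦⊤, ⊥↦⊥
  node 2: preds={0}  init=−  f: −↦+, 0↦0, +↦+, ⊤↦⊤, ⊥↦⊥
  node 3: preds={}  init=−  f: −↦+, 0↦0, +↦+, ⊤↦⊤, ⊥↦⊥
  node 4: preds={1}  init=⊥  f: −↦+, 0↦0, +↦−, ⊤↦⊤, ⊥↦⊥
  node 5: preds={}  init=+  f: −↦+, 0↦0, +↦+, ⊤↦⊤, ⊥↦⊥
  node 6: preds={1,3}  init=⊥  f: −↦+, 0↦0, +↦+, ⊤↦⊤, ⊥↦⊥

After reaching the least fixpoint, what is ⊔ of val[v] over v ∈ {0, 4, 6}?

⊤

Trace (15 dequeues):
  [1] u=0 | in − | out + | prev ⊥ | push {}
  [2] u=1 | in + | out − | prev ⊥ | push {0}
  [3] u=2 | in + | out ⊤ | prev − | push {}
  [4] u=3 | in ⊥ | out − | ==
  [5] u=4 | in − | out + | prev ⊥ | push {1}
  [6] u=5 | in ⊥ | out + | ==
  [7] u=6 | in − | out + | prev ⊥ | push {}
  [8] u=0 | in ⊤ | out ⊤ | prev + | push {2}
  [9] u=1 | in ⊤ | out ⊤ | prev − | push {0,4,6}
  [10] u=2 | in ⊤ | out ⊤ | ==
  [11] u=0 | in ⊤ | out ⊤ | ==
  [12] u=4 | in ⊤ | out ⊤ | prev + | push {1}
  [13] u=6 | in ⊤ | out ⊤ | prev + | push {0}
  [14] u=1 | in ⊤ | out ⊤ | ==
  [15] u=0 | in ⊤ | out ⊤ | ==

Converged values:
  [0] ⊤
  [1] ⊤
  [2] ⊤
  [3] −
  [4] ⊤
  [5] +
  [6] ⊤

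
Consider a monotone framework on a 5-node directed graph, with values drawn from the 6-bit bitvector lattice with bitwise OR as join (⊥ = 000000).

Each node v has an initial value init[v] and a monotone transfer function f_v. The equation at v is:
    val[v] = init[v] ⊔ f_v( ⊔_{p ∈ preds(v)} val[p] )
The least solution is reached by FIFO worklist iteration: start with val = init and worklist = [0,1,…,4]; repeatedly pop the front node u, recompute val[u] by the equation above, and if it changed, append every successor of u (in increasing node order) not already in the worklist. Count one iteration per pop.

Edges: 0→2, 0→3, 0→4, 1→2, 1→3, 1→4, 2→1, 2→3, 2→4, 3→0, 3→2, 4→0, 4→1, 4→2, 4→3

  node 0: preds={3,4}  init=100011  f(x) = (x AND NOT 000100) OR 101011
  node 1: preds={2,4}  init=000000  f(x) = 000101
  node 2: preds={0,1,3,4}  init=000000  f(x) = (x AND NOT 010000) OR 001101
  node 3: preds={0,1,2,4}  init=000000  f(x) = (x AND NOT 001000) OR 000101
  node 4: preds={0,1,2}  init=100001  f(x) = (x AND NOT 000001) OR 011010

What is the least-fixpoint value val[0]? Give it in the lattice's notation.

111011

Worklist (12 pops):
  #1 pop 0: in=100001 → 101011 (was 100011); enqueue []
  #2 pop 1: in=100001 → 000101 (was 000000); enqueue []
  #3 pop 2: in=101111 → 101111 (was 000000); enqueue [1]
  #4 pop 3: in=101111 → 100111 (was 000000); enqueue [0,2]
  #5 pop 4: in=101111 → 111111 (was 100001); enqueue [3]
  #6 pop 1: in=111111 → 000101 (no change)
  #7 pop 0: in=111111 → 111011 (was 101011); enqueue [4]
  #8 pop 2: in=111111 → 101111 (no change)
  #9 pop 3: in=111111 → 110111 (was 100111); enqueue [0,2]
  #10 pop 4: in=111111 → 111111 (no change)
  #11 pop 0: in=111111 → 111011 (no change)
  #12 pop 2: in=111111 → 101111 (no change)

Fixpoint:
  val[0] = 111011
  val[1] = 000101
  val[2] = 101111
  val[3] = 110111
  val[4] = 111111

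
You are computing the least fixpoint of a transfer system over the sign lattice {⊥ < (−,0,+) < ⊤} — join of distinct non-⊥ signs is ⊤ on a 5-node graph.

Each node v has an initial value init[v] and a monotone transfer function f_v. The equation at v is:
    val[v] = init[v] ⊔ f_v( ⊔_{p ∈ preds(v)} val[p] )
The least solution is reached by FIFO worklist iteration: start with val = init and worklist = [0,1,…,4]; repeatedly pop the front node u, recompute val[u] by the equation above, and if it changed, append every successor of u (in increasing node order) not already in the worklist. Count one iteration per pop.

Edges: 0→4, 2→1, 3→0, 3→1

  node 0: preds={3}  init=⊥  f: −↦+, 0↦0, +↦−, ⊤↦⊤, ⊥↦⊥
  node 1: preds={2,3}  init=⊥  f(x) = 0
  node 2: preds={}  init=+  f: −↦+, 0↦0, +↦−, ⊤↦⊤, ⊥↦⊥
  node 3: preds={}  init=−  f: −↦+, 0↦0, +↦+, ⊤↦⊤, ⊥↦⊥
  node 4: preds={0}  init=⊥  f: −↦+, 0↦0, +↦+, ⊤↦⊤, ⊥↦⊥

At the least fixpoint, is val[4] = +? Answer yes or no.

Iteration log — 5 steps:
  step 1. node 0  ⊔preds=−  new=+  old=⊥  +wl: 
  step 2. node 1  ⊔preds=⊤  new=0  old=⊥  +wl: 
  step 3. node 2  ⊔preds=⊥  new=+  stable
  step 4. node 3  ⊔preds=⊥  new=−  stable
  step 5. node 4  ⊔preds=+  new=+  old=⊥  +wl: 

Least fixpoint reached:
  node 0: +
  node 1: 0
  node 2: +
  node 3: −
  node 4: +

yes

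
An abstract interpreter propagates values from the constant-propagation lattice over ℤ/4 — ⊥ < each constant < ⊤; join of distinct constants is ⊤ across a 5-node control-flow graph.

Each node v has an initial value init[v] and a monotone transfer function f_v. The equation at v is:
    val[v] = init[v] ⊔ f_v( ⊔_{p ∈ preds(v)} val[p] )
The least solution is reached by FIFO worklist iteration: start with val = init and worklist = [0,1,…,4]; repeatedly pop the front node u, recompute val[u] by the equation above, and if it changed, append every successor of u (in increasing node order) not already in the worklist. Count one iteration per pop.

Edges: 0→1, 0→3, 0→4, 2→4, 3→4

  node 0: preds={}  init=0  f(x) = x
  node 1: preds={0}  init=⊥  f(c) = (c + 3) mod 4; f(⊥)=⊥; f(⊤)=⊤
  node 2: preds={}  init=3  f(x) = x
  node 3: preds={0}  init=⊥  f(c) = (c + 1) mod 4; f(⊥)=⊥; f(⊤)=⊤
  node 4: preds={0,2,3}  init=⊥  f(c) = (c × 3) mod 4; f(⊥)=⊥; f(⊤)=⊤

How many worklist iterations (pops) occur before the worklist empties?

5

Iteration log — 5 steps:
  step 1. node 0  ⊔preds=⊥  new=0  stable
  step 2. node 1  ⊔preds=0  new=3  old=⊥  +wl: 
  step 3. node 2  ⊔preds=⊥  new=3  stable
  step 4. node 3  ⊔preds=0  new=1  old=⊥  +wl: 
  step 5. node 4  ⊔preds=⊤  new=⊤  old=⊥  +wl: 

Least fixpoint reached:
  node 0: 0
  node 1: 3
  node 2: 3
  node 3: 1
  node 4: ⊤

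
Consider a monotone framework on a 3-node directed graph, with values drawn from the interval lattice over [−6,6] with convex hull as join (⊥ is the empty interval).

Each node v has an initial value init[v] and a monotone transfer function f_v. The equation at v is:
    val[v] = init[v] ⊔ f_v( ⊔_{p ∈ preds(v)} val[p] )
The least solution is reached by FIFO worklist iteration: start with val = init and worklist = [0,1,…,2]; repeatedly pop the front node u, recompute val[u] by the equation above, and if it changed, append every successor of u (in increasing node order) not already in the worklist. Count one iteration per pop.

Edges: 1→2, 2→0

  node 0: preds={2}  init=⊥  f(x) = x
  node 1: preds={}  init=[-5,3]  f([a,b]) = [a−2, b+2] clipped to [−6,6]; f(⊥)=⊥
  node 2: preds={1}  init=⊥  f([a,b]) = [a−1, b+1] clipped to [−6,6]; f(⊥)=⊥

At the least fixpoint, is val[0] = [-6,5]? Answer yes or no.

no

Worklist (4 pops):
  #1 pop 0: in=⊥ → ⊥ (no change)
  #2 pop 1: in=⊥ → [-5,3] (no change)
  #3 pop 2: in=[-5,3] → [-6,4] (was ⊥); enqueue [0]
  #4 pop 0: in=[-6,4] → [-6,4] (was ⊥); enqueue []

Fixpoint:
  val[0] = [-6,4]
  val[1] = [-5,3]
  val[2] = [-6,4]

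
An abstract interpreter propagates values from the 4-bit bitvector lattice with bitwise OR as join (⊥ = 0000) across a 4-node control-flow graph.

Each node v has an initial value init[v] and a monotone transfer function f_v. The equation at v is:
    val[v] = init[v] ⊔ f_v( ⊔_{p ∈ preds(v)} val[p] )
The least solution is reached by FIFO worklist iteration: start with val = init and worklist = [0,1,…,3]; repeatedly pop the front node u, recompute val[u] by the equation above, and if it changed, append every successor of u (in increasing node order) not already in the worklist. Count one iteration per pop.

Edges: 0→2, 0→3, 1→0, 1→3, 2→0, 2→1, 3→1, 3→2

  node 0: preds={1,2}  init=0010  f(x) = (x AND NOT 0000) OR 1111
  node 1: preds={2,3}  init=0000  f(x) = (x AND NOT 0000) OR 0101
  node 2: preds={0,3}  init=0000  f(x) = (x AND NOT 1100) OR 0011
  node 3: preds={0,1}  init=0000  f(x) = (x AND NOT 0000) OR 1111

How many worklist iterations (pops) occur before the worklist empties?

Worklist (9 pops):
  #1 pop 0: in=0000 → 1111 (was 0010); enqueue []
  #2 pop 1: in=0000 → 0101 (was 0000); enqueue [0]
  #3 pop 2: in=1111 → 0011 (was 0000); enqueue [1]
  #4 pop 3: in=1111 → 1111 (was 0000); enqueue [2]
  #5 pop 0: in=0111 → 1111 (no change)
  #6 pop 1: in=1111 → 1111 (was 0101); enqueue [0,3]
  #7 pop 2: in=1111 → 0011 (no change)
  #8 pop 0: in=1111 → 1111 (no change)
  #9 pop 3: in=1111 → 1111 (no change)

Fixpoint:
  val[0] = 1111
  val[1] = 1111
  val[2] = 0011
  val[3] = 1111

9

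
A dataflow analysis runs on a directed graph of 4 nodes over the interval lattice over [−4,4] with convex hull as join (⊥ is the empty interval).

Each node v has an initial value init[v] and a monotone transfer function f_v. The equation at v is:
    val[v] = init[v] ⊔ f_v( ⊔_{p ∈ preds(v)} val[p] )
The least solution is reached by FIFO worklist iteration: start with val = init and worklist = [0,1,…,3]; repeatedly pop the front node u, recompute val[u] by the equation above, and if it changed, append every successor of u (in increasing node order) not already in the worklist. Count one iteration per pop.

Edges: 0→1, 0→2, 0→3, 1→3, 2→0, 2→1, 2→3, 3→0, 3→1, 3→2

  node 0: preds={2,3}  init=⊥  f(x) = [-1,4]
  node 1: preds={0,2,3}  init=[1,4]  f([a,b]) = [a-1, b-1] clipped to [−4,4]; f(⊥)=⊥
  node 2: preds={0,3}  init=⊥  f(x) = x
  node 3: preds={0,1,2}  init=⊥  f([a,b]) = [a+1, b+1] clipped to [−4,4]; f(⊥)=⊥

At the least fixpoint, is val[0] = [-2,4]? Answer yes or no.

no

Iteration log — 7 steps:
  step 1. node 0  ⊔preds=⊥  new=[-1,4]  old=⊥  +wl: 
  step 2. node 1  ⊔preds=[-1,4]  new=[-2,4]  old=[1,4]  +wl: 
  step 3. node 2  ⊔preds=[-1,4]  new=[-1,4]  old=⊥  +wl: 0,1
  step 4. node 3  ⊔preds=[-2,4]  new=[-1,4]  old=⊥  +wl: 2
  step 5. node 0  ⊔preds=[-1,4]  new=[-1,4]  stable
  step 6. node 1  ⊔preds=[-1,4]  new=[-2,4]  stable
  step 7. node 2  ⊔preds=[-1,4]  new=[-1,4]  stable

Least fixpoint reached:
  node 0: [-1,4]
  node 1: [-2,4]
  node 2: [-1,4]
  node 3: [-1,4]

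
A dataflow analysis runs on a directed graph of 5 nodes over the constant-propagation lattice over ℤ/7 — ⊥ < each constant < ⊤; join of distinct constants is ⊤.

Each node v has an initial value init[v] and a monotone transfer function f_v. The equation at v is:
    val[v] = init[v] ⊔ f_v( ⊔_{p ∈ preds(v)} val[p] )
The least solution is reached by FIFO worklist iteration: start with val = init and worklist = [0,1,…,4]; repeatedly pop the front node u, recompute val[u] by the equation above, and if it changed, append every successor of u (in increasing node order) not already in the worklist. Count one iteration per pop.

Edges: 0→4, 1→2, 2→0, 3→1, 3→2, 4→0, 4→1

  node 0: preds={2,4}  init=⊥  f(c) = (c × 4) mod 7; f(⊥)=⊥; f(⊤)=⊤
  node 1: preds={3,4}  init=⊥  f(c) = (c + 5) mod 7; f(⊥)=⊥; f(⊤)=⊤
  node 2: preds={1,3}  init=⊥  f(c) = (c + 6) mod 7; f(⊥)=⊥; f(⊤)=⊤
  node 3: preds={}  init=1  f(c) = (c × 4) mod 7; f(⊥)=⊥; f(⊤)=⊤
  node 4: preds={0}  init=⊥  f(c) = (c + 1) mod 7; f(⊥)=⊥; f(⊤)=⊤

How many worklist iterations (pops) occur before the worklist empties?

10

Trace (10 dequeues):
  [1] u=0 | in ⊥ | out ⊥ | ==
  [2] u=1 | in 1 | out 6 | prev ⊥ | push {}
  [3] u=2 | in ⊤ | out ⊤ | prev ⊥ | push {0}
  [4] u=3 | in ⊥ | out 1 | ==
  [5] u=4 | in ⊥ | out ⊥ | ==
  [6] u=0 | in ⊤ | out ⊤ | prev ⊥ | push {4}
  [7] u=4 | in ⊤ | out ⊤ | prev ⊥ | push {0,1}
  [8] u=0 | in ⊤ | out ⊤ | ==
  [9] u=1 | in ⊤ | out ⊤ | prev 6 | push {2}
  [10] u=2 | in ⊤ | out ⊤ | ==

Converged values:
  [0] ⊤
  [1] ⊤
  [2] ⊤
  [3] 1
  [4] ⊤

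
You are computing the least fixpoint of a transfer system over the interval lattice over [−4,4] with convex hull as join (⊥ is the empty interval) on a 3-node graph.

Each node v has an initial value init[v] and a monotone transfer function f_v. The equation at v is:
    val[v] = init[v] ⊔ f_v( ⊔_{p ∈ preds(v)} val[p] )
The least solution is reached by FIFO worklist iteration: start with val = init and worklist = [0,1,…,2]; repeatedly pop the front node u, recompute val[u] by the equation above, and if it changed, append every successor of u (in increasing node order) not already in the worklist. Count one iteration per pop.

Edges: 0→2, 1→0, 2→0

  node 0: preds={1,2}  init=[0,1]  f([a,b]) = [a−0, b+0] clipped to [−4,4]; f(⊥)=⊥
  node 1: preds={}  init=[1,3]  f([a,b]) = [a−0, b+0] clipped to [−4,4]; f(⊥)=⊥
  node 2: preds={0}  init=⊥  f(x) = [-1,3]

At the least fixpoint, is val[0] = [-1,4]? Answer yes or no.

Worklist (5 pops):
  #1 pop 0: in=[1,3] → [0,3] (was [0,1]); enqueue []
  #2 pop 1: in=⊥ → [1,3] (no change)
  #3 pop 2: in=[0,3] → [-1,3] (was ⊥); enqueue [0]
  #4 pop 0: in=[-1,3] → [-1,3] (was [0,3]); enqueue [2]
  #5 pop 2: in=[-1,3] → [-1,3] (no change)

Fixpoint:
  val[0] = [-1,3]
  val[1] = [1,3]
  val[2] = [-1,3]

no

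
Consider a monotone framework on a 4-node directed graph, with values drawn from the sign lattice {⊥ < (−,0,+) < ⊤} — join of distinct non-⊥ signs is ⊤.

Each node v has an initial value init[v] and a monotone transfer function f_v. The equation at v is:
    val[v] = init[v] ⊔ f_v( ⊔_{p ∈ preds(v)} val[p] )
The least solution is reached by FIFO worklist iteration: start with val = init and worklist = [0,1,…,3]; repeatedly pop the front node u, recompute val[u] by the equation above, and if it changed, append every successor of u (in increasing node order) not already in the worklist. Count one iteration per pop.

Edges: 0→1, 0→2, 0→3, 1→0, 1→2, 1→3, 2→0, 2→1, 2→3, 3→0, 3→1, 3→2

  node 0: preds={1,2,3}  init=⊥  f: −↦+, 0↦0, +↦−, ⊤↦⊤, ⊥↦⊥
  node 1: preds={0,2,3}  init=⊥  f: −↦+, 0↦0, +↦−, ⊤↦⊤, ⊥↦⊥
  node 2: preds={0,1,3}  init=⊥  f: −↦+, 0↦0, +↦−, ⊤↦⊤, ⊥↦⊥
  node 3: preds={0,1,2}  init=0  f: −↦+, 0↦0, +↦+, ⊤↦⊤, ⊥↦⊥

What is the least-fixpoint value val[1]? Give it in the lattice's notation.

0

Worklist (6 pops):
  #1 pop 0: in=0 → 0 (was ⊥); enqueue []
  #2 pop 1: in=0 → 0 (was ⊥); enqueue [0]
  #3 pop 2: in=0 → 0 (was ⊥); enqueue [1]
  #4 pop 3: in=0 → 0 (no change)
  #5 pop 0: in=0 → 0 (no change)
  #6 pop 1: in=0 → 0 (no change)

Fixpoint:
  val[0] = 0
  val[1] = 0
  val[2] = 0
  val[3] = 0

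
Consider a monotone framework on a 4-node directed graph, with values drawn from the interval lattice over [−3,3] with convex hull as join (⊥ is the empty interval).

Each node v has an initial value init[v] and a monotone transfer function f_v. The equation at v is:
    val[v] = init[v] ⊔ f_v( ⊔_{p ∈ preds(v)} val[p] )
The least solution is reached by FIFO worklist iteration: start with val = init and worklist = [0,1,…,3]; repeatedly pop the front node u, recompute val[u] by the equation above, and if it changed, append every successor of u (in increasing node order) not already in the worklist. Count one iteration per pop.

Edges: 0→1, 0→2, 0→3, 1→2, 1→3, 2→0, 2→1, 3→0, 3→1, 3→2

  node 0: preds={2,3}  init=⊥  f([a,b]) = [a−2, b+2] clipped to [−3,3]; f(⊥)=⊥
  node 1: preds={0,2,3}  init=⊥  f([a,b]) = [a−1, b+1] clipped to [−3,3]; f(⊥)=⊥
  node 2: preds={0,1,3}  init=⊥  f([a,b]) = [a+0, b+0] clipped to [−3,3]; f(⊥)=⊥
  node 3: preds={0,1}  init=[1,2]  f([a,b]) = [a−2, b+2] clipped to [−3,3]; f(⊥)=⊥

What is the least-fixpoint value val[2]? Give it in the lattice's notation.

Worklist (10 pops):
  #1 pop 0: in=[1,2] → [-1,3] (was ⊥); enqueue []
  #2 pop 1: in=[-1,3] → [-2,3] (was ⊥); enqueue []
  #3 pop 2: in=[-2,3] → [-2,3] (was ⊥); enqueue [0,1]
  #4 pop 3: in=[-2,3] → [-3,3] (was [1,2]); enqueue [2]
  #5 pop 0: in=[-3,3] → [-3,3] (was [-1,3]); enqueue [3]
  #6 pop 1: in=[-3,3] → [-3,3] (was [-2,3]); enqueue []
  #7 pop 2: in=[-3,3] → [-3,3] (was [-2,3]); enqueue [0,1]
  #8 pop 3: in=[-3,3] → [-3,3] (no change)
  #9 pop 0: in=[-3,3] → [-3,3] (no change)
  #10 pop 1: in=[-3,3] → [-3,3] (no change)

Fixpoint:
  val[0] = [-3,3]
  val[1] = [-3,3]
  val[2] = [-3,3]
  val[3] = [-3,3]

[-3,3]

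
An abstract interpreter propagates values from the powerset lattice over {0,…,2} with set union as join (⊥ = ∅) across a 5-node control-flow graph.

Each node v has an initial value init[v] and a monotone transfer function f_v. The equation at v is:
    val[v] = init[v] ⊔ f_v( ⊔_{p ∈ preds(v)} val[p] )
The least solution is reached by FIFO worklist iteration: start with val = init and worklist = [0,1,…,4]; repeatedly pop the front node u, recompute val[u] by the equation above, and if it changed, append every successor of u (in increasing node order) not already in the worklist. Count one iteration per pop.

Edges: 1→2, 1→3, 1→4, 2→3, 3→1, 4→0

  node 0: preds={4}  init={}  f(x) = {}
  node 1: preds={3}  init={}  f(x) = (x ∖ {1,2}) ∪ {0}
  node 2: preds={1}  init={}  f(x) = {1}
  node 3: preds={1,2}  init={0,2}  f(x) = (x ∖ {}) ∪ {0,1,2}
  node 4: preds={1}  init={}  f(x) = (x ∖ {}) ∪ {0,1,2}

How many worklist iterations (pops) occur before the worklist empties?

7

Iteration log — 7 steps:
  step 1. node 0  ⊔preds={}  new={}  stable
  step 2. node 1  ⊔preds={0,2}  new={0}  old={}  +wl: 
  step 3. node 2  ⊔preds={0}  new={1}  old={}  +wl: 
  step 4. node 3  ⊔preds={0,1}  new={0,1,2}  old={0,2}  +wl: 1
  step 5. node 4  ⊔preds={0}  new={0,1,2}  old={}  +wl: 0
  step 6. node 1  ⊔preds={0,1,2}  new={0}  stable
  step 7. node 0  ⊔preds={0,1,2}  new={}  stable

Least fixpoint reached:
  node 0: {}
  node 1: {0}
  node 2: {1}
  node 3: {0,1,2}
  node 4: {0,1,2}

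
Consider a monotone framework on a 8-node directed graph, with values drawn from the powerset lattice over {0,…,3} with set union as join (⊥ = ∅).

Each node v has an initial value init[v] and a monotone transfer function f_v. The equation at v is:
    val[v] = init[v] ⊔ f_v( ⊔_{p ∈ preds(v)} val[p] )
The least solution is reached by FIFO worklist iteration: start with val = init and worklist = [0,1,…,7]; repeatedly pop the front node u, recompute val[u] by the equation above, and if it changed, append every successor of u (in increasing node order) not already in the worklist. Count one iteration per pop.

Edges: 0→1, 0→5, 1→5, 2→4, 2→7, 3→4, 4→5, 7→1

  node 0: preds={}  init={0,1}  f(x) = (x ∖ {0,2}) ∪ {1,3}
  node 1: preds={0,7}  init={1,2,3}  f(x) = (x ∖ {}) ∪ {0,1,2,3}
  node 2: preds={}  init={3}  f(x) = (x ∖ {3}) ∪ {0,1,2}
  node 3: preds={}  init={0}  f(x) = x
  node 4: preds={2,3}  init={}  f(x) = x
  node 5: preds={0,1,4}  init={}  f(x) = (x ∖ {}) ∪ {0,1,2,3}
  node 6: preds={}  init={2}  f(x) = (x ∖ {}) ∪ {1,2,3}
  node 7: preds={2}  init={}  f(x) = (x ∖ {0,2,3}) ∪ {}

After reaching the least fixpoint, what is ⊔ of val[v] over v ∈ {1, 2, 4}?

Worklist (9 pops):
  #1 pop 0: in={} → {0,1,3} (was {0,1}); enqueue []
  #2 pop 1: in={0,1,3} → {0,1,2,3} (was {1,2,3}); enqueue []
  #3 pop 2: in={} → {0,1,2,3} (was {3}); enqueue []
  #4 pop 3: in={} → {0} (no change)
  #5 pop 4: in={0,1,2,3} → {0,1,2,3} (was {}); enqueue []
  #6 pop 5: in={0,1,2,3} → {0,1,2,3} (was {}); enqueue []
  #7 pop 6: in={} → {1,2,3} (was {2}); enqueue []
  #8 pop 7: in={0,1,2,3} → {1} (was {}); enqueue [1]
  #9 pop 1: in={0,1,3} → {0,1,2,3} (no change)

Fixpoint:
  val[0] = {0,1,3}
  val[1] = {0,1,2,3}
  val[2] = {0,1,2,3}
  val[3] = {0}
  val[4] = {0,1,2,3}
  val[5] = {0,1,2,3}
  val[6] = {1,2,3}
  val[7] = {1}

{0,1,2,3}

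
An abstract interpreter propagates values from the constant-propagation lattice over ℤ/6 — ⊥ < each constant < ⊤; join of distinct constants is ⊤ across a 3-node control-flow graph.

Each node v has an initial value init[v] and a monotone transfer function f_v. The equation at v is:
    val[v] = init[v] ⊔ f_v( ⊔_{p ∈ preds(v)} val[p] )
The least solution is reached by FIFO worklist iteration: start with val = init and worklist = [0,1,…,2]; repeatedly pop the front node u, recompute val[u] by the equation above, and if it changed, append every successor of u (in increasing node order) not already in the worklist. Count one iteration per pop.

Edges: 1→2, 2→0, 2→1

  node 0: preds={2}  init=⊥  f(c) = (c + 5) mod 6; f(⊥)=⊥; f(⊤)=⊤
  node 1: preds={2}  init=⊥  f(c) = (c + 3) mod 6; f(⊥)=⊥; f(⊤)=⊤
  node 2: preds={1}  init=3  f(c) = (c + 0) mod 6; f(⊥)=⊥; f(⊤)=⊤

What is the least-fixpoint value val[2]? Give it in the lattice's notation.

Iteration log — 6 steps:
  step 1. node 0  ⊔preds=3  new=2  old=⊥  +wl: 
  step 2. node 1  ⊔preds=3  new=0  old=⊥  +wl: 
  step 3. node 2  ⊔preds=0  new=⊤  old=3  +wl: 0,1
  step 4. node 0  ⊔preds=⊤  new=⊤  old=2  +wl: 
  step 5. node 1  ⊔preds=⊤  new=⊤  old=0  +wl: 2
  step 6. node 2  ⊔preds=⊤  new=⊤  stable

Least fixpoint reached:
  node 0: ⊤
  node 1: ⊤
  node 2: ⊤

⊤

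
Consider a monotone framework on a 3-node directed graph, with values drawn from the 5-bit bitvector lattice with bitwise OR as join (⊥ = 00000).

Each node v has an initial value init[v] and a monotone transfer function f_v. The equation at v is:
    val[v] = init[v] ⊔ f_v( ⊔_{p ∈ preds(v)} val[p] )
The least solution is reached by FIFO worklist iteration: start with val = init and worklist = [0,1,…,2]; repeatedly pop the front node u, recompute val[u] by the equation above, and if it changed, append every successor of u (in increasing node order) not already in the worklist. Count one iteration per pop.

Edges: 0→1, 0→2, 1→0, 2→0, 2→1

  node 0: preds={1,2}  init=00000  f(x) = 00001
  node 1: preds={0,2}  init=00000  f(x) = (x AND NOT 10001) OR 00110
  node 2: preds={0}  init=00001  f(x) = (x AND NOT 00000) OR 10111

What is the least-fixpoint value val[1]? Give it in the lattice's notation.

00110

Worklist (5 pops):
  #1 pop 0: in=00001 → 00001 (was 00000); enqueue []
  #2 pop 1: in=00001 → 00110 (was 00000); enqueue [0]
  #3 pop 2: in=00001 → 10111 (was 00001); enqueue [1]
  #4 pop 0: in=10111 → 00001 (no change)
  #5 pop 1: in=10111 → 00110 (no change)

Fixpoint:
  val[0] = 00001
  val[1] = 00110
  val[2] = 10111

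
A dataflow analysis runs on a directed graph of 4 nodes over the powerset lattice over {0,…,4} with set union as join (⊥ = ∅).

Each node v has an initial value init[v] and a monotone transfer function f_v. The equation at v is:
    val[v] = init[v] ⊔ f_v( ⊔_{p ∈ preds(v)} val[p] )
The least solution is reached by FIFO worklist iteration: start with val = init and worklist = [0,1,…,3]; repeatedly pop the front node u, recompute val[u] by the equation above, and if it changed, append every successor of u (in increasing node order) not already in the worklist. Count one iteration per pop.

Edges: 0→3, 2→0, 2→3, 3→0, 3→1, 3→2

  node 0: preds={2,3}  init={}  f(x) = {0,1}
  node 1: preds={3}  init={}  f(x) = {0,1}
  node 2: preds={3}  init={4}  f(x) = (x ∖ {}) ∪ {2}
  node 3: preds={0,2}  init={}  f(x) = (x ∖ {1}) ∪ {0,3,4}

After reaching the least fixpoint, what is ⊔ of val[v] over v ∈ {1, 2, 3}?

{0,1,2,3,4}

Iteration log — 9 steps:
  step 1. node 0  ⊔preds={4}  new={0,1}  old={}  +wl: 
  step 2. node 1  ⊔preds={}  new={0,1}  old={}  +wl: 
  step 3. node 2  ⊔preds={}  new={2,4}  old={4}  +wl: 0
  step 4. node 3  ⊔preds={0,1,2,4}  new={0,2,3,4}  old={}  +wl: 1,2
  step 5. node 0  ⊔preds={0,2,3,4}  new={0,1}  stable
  step 6. node 1  ⊔preds={0,2,3,4}  new={0,1}  stable
  step 7. node 2  ⊔preds={0,2,3,4}  new={0,2,3,4}  old={2,4}  +wl: 0,3
  step 8. node 0  ⊔preds={0,2,3,4}  new={0,1}  stable
  step 9. node 3  ⊔preds={0,1,2,3,4}  new={0,2,3,4}  stable

Least fixpoint reached:
  node 0: {0,1}
  node 1: {0,1}
  node 2: {0,2,3,4}
  node 3: {0,2,3,4}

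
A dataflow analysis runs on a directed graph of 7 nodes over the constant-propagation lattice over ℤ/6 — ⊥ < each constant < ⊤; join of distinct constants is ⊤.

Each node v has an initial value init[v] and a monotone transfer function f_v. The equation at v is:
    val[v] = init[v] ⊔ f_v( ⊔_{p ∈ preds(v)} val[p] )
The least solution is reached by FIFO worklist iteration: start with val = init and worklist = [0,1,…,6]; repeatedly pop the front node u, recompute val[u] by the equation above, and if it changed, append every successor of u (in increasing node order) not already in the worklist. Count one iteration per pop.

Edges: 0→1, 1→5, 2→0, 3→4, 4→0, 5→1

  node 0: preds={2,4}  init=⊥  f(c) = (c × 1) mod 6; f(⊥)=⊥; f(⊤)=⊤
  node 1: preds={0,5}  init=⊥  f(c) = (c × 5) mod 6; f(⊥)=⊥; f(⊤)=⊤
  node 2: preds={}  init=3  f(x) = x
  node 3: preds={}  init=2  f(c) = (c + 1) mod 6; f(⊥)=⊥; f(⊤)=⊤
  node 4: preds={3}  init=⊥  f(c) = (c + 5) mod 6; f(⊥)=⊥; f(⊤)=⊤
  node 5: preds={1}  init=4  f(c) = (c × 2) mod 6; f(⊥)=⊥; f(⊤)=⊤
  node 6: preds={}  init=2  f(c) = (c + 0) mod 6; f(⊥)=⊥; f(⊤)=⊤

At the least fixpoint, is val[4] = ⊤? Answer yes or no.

no

Worklist (9 pops):
  #1 pop 0: in=3 → 3 (was ⊥); enqueue []
  #2 pop 1: in=⊤ → ⊤ (was ⊥); enqueue []
  #3 pop 2: in=⊥ → 3 (no change)
  #4 pop 3: in=⊥ → 2 (no change)
  #5 pop 4: in=2 → 1 (was ⊥); enqueue [0]
  #6 pop 5: in=⊤ → ⊤ (was 4); enqueue [1]
  #7 pop 6: in=⊥ → 2 (no change)
  #8 pop 0: in=⊤ → ⊤ (was 3); enqueue []
  #9 pop 1: in=⊤ → ⊤ (no change)

Fixpoint:
  val[0] = ⊤
  val[1] = ⊤
  val[2] = 3
  val[3] = 2
  val[4] = 1
  val[5] = ⊤
  val[6] = 2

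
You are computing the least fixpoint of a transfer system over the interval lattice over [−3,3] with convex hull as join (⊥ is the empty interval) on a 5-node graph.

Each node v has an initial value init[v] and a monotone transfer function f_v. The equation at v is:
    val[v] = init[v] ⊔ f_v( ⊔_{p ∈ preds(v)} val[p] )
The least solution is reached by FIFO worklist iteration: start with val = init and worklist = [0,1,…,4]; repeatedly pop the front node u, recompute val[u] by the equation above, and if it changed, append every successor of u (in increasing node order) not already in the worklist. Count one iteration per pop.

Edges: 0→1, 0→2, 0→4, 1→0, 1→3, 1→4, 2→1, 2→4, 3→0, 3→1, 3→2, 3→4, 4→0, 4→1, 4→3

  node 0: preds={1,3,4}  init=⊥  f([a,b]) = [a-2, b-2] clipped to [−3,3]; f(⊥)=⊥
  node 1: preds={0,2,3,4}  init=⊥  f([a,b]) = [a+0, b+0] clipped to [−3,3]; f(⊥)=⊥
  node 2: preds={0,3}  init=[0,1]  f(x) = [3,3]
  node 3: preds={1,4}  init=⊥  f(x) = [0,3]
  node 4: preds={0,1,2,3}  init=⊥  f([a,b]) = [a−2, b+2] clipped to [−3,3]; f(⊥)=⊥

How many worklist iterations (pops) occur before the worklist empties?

Worklist (13 pops):
  #1 pop 0: in=⊥ → ⊥ (no change)
  #2 pop 1: in=[0,1] → [0,1] (was ⊥); enqueue [0]
  #3 pop 2: in=⊥ → [0,3] (was [0,1]); enqueue [1]
  #4 pop 3: in=[0,1] → [0,3] (was ⊥); enqueue [2]
  #5 pop 4: in=[0,3] → [-2,3] (was ⊥); enqueue [3]
  #6 pop 0: in=[-2,3] → [-3,1] (was ⊥); enqueue [4]
  #7 pop 1: in=[-3,3] → [-3,3] (was [0,1]); enqueue [0]
  #8 pop 2: in=[-3,3] → [0,3] (no change)
  #9 pop 3: in=[-3,3] → [0,3] (no change)
  #10 pop 4: in=[-3,3] → [-3,3] (was [-2,3]); enqueue [1,3]
  #11 pop 0: in=[-3,3] → [-3,1] (no change)
  #12 pop 1: in=[-3,3] → [-3,3] (no change)
  #13 pop 3: in=[-3,3] → [0,3] (no change)

Fixpoint:
  val[0] = [-3,1]
  val[1] = [-3,3]
  val[2] = [0,3]
  val[3] = [0,3]
  val[4] = [-3,3]

13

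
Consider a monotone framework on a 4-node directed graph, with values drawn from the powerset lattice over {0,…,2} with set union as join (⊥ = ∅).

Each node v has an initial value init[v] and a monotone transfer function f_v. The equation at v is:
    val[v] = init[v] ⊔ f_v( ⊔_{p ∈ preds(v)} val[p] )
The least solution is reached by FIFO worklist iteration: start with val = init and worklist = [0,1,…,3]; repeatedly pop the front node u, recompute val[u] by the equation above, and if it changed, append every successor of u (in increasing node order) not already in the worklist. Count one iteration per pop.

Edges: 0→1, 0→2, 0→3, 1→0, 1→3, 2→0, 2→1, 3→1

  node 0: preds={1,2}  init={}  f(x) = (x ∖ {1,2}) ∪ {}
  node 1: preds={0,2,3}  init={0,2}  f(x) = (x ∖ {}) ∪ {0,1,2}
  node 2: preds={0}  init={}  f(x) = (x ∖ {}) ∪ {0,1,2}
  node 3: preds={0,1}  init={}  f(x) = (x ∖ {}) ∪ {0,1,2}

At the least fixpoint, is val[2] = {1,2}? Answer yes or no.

Iteration log — 6 steps:
  step 1. node 0  ⊔preds={0,2}  new={0}  old={}  +wl: 
  step 2. node 1  ⊔preds={0}  new={0,1,2}  old={0,2}  +wl: 0
  step 3. node 2  ⊔preds={0}  new={0,1,2}  old={}  +wl: 1
  step 4. node 3  ⊔preds={0,1,2}  new={0,1,2}  old={}  +wl: 
  step 5. node 0  ⊔preds={0,1,2}  new={0}  stable
  step 6. node 1  ⊔preds={0,1,2}  new={0,1,2}  stable

Least fixpoint reached:
  node 0: {0}
  node 1: {0,1,2}
  node 2: {0,1,2}
  node 3: {0,1,2}

no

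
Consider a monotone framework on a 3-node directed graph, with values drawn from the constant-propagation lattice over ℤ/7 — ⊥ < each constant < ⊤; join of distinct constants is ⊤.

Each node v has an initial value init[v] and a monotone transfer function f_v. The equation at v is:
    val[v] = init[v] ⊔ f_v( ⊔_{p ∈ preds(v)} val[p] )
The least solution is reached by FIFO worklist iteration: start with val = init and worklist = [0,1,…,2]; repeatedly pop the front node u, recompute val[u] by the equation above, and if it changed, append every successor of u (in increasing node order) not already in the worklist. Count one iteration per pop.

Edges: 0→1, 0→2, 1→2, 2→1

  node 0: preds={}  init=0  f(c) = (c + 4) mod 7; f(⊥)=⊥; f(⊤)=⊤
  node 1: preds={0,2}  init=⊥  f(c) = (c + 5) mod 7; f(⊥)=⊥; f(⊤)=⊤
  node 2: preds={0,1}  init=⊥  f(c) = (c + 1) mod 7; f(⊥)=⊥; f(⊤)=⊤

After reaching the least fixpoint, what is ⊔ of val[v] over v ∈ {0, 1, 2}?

Iteration log — 5 steps:
  step 1. node 0  ⊔preds=⊥  new=0  stable
  step 2. node 1  ⊔preds=0  new=5  old=⊥  +wl: 
  step 3. node 2  ⊔preds=⊤  new=⊤  old=⊥  +wl: 1
  step 4. node 1  ⊔preds=⊤  new=⊤  old=5  +wl: 2
  step 5. node 2  ⊔preds=⊤  new=⊤  stable

Least fixpoint reached:
  node 0: 0
  node 1: ⊤
  node 2: ⊤

⊤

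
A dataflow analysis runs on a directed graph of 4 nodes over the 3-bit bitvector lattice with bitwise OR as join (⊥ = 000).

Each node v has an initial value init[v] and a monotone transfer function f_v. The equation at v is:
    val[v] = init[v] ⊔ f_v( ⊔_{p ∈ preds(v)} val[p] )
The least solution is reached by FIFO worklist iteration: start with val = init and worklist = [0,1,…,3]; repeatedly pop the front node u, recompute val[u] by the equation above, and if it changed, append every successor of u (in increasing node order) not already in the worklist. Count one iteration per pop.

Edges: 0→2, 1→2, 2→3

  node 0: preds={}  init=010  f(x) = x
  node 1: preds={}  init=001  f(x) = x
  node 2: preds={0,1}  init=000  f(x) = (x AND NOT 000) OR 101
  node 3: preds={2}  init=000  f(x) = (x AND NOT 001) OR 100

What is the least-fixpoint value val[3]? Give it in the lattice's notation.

110

Iteration log — 4 steps:
  step 1. node 0  ⊔preds=000  new=010  stable
  step 2. node 1  ⊔preds=000  new=001  stable
  step 3. node 2  ⊔preds=011  new=111  old=000  +wl: 
  step 4. node 3  ⊔preds=111  new=110  old=000  +wl: 

Least fixpoint reached:
  node 0: 010
  node 1: 001
  node 2: 111
  node 3: 110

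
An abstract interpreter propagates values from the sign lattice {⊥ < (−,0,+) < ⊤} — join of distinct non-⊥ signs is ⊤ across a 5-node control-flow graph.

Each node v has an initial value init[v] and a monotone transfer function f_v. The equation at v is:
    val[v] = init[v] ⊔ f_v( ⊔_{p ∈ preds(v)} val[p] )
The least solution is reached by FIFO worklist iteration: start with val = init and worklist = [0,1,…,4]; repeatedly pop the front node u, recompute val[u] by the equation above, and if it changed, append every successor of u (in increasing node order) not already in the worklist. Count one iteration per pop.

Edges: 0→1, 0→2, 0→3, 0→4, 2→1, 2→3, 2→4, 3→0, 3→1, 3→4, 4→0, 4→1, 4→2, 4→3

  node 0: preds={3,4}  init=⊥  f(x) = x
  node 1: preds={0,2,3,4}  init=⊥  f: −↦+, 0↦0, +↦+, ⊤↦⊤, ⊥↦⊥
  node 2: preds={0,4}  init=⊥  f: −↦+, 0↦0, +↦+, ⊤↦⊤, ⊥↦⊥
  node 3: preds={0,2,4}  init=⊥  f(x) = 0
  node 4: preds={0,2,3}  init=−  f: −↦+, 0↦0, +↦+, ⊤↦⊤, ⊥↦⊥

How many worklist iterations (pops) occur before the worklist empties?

Worklist (11 pops):
  #1 pop 0: in=− → − (was ⊥); enqueue []
  #2 pop 1: in=− → + (was ⊥); enqueue []
  #3 pop 2: in=− → + (was ⊥); enqueue [1]
  #4 pop 3: in=⊤ → 0 (was ⊥); enqueue [0]
  #5 pop 4: in=⊤ → ⊤ (was −); enqueue [2,3]
  #6 pop 1: in=⊤ → ⊤ (was +); enqueue []
  #7 pop 0: in=⊤ → ⊤ (was −); enqueue [1,4]
  #8 pop 2: in=⊤ → ⊤ (was +); enqueue []
  #9 pop 3: in=⊤ → 0 (no change)
  #10 pop 1: in=⊤ → ⊤ (no change)
  #11 pop 4: in=⊤ → ⊤ (no change)

Fixpoint:
  val[0] = ⊤
  val[1] = ⊤
  val[2] = ⊤
  val[3] = 0
  val[4] = ⊤

11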